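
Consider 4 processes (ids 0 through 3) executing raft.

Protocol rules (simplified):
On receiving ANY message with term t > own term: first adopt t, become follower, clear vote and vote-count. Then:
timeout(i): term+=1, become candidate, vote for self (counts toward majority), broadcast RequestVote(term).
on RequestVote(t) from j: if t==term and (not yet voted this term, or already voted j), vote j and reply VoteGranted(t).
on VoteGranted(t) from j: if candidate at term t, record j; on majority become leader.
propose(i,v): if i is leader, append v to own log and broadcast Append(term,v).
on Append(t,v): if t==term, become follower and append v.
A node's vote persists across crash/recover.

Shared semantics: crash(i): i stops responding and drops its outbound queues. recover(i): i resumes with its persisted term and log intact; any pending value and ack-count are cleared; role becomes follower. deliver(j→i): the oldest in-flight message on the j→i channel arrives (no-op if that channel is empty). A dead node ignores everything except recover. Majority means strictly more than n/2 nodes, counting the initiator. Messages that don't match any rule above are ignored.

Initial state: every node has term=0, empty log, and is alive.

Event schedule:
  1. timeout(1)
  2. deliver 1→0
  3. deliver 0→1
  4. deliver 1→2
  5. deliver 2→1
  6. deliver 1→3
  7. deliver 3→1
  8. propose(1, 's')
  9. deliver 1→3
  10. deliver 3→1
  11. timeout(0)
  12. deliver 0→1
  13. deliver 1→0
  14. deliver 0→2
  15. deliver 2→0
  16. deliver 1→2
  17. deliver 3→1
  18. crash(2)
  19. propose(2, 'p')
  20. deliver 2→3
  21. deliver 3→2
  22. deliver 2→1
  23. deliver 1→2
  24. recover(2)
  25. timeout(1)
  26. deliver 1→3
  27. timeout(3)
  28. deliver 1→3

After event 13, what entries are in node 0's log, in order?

e1 timeout(1): 1[cand,t=1,-]
e2 deliver 1→0: 0[foll,t=1,-]
e3 deliver 0→1: ·
e4 deliver 1→2: 2[foll,t=1,-]
e5 deliver 2→1: 1[lead,t=1,-]
e6 deliver 1→3: 3[foll,t=1,-]
e7 deliver 3→1: ·
e8 propose(1,'s'): 1[lead,t=1,s]
e9 deliver 1→3: 3[foll,t=1,s]
e10 deliver 3→1: ·
e11 timeout(0): 0[cand,t=2,-]
e12 deliver 0→1: 1[foll,t=2,s]
e13 deliver 1→0: ·

empty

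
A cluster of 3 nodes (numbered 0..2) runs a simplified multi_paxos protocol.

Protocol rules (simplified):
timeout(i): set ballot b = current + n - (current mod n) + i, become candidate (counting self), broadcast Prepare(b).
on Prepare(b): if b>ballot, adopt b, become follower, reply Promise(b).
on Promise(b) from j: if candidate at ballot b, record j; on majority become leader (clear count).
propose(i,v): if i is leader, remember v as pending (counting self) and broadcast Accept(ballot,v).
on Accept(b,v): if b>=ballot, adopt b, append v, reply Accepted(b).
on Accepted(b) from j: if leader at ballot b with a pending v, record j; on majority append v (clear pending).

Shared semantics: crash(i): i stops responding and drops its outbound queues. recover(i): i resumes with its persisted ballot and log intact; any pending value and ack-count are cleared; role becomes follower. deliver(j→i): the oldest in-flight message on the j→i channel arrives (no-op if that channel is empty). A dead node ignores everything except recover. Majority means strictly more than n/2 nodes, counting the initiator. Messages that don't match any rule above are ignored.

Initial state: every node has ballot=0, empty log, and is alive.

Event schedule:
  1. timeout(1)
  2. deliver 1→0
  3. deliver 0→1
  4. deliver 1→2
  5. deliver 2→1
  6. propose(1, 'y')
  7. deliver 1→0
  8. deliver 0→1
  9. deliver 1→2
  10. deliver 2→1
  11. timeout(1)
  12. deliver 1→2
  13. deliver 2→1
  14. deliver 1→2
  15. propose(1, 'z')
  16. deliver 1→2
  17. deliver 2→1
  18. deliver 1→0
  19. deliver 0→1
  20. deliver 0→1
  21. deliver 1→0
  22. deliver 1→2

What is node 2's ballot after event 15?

after 1 — timeout(1): n1:cand/b4/[-]
after 2 — deliver 1→0: n0:foll/b4/[-]
after 3 — deliver 0→1: n1:lead/b4/[-]
after 4 — deliver 1→2: n2:foll/b4/[-]
after 5 — deliver 2→1: ·
after 6 — propose(1,'y'): ·
after 7 — deliver 1→0: n0:foll/b4/[y]
after 8 — deliver 0→1: n1:lead/b4/[y]
after 9 — deliver 1→2: n2:foll/b4/[y]
after 10 — deliver 2→1: ·
after 11 — timeout(1): n1:cand/b7/[y]
after 12 — deliver 1→2: n2:foll/b7/[y]
after 13 — deliver 2→1: n1:lead/b7/[y]
after 14 — deliver 1→2: ·
after 15 — propose(1,'z'): ·

7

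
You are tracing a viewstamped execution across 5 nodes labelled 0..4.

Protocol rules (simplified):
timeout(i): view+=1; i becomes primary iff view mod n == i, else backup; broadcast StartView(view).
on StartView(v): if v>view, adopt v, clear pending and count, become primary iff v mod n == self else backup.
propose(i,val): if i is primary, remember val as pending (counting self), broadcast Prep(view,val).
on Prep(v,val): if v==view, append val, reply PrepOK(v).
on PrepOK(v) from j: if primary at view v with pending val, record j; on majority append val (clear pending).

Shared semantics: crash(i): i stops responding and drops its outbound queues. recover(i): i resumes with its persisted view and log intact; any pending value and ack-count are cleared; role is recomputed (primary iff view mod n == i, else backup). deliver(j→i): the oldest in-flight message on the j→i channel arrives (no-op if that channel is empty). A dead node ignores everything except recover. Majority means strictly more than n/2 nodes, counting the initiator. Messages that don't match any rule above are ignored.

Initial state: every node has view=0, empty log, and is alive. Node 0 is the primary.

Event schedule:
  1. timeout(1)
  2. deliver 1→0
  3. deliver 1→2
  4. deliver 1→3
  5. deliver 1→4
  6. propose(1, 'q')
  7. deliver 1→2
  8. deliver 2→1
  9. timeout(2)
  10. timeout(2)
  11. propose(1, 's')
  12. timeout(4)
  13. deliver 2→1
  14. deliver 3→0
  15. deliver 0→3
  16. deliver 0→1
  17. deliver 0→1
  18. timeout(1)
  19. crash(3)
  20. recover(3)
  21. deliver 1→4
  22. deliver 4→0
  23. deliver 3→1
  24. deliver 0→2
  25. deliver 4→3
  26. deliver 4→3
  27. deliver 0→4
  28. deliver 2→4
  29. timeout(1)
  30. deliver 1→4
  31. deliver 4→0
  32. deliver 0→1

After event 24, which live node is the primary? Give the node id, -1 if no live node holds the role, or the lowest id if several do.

-1

e1 timeout(1): 1[prim,v=1,-]
e2 deliver 1→0: 0[back,v=1,-]
e3 deliver 1→2: 2[back,v=1,-]
e4 deliver 1→3: 3[back,v=1,-]
e5 deliver 1→4: 4[back,v=1,-]
e6 propose(1,'q'): ·
e7 deliver 1→2: 2[back,v=1,q]
e8 deliver 2→1: ·
e9 timeout(2): 2[prim,v=2,q]
e10 timeout(2): 2[back,v=3,q]
e11 propose(1,'s'): ·
e12 timeout(4): 4[back,v=2,-]
e13 deliver 2→1: 1[back,v=2,-]
e14 deliver 3→0: ·
e15 deliver 0→3: ·
e16 deliver 0→1: ·
e17 deliver 0→1: ·
e18 timeout(1): 1[back,v=3,-]
e19 crash(3): 3[✗back,v=1,-]
e20 recover(3): 3[back,v=1,-]
e21 deliver 1→4: ·
e22 deliver 4→0: 0[back,v=2,-]
e23 deliver 3→1: ·
e24 deliver 0→2: ·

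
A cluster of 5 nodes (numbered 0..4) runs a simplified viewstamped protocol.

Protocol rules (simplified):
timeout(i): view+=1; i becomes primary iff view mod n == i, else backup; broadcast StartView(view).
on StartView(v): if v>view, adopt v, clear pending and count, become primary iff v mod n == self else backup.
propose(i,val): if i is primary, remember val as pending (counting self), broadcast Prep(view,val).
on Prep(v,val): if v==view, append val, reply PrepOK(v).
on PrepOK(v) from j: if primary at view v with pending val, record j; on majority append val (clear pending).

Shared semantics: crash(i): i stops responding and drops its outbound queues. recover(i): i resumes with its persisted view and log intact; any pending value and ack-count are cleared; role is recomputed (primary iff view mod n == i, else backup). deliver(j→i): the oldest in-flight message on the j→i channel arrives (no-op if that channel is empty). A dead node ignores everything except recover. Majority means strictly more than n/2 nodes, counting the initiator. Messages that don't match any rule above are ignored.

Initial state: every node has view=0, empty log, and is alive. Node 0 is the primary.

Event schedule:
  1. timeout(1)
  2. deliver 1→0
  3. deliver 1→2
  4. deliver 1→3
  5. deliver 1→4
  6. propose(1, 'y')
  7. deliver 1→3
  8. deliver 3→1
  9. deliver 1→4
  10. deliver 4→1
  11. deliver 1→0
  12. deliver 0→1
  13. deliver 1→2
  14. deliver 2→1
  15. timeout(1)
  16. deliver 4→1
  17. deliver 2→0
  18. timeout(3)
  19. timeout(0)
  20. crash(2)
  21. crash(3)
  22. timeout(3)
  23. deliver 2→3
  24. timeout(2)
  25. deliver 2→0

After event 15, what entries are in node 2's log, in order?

y

1. timeout(1):  <1:prim v1 ->
2. deliver 1→0:  <0:back v1 ->
3. deliver 1→2:  <2:back v1 ->
4. deliver 1→3:  <3:back v1 ->
5. deliver 1→4:  <4:back v1 ->
6. propose(1,'y'):  nop
7. deliver 1→3:  <3:back v1 y>
8. deliver 3→1:  nop
9. deliver 1→4:  <4:back v1 y>
10. deliver 4→1:  <1:prim v1 y>
11. deliver 1→0:  <0:back v1 y>
12. deliver 0→1:  nop
13. deliver 1→2:  <2:back v1 y>
14. deliver 2→1:  nop
15. timeout(1):  <1:back v2 y>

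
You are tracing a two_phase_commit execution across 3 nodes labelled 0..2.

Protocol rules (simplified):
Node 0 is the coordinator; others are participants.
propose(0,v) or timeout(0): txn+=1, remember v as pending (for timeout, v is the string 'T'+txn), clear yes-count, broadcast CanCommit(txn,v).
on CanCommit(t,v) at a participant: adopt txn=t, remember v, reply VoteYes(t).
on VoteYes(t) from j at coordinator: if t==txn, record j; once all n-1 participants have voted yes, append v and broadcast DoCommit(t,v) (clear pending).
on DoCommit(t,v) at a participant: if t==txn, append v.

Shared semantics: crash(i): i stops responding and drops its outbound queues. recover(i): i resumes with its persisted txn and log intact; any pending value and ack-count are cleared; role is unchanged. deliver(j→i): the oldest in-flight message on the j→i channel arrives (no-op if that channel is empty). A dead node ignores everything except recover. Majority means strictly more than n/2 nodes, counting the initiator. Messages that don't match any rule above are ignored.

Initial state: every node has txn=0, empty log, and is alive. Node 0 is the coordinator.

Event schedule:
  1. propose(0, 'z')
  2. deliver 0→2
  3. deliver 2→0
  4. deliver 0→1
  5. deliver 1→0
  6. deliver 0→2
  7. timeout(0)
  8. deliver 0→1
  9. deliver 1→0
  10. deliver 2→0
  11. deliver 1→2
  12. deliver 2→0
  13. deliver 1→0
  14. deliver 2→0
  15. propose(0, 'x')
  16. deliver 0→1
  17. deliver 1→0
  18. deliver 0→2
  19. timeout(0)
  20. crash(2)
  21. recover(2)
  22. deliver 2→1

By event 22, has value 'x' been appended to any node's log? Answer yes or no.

no

e1 propose(0,'z'): 0[coor,t=1,-]
e2 deliver 0→2: 2[part,t=1,-]
e3 deliver 2→0: ·
e4 deliver 0→1: 1[part,t=1,-]
e5 deliver 1→0: 0[coor,t=1,z]
e6 deliver 0→2: 2[part,t=1,z]
e7 timeout(0): 0[coor,t=2,z]
e8 deliver 0→1: 1[part,t=1,z]
e9 deliver 1→0: ·
e10 deliver 2→0: ·
e11 deliver 1→2: ·
e12 deliver 2→0: ·
e13 deliver 1→0: ·
e14 deliver 2→0: ·
e15 propose(0,'x'): 0[coor,t=3,z]
e16 deliver 0→1: 1[part,t=2,z]
e17 deliver 1→0: ·
e18 deliver 0→2: 2[part,t=2,z]
e19 timeout(0): 0[coor,t=4,z]
e20 crash(2): 2[✗part,t=2,z]
e21 recover(2): 2[part,t=2,z]
e22 deliver 2→1: ·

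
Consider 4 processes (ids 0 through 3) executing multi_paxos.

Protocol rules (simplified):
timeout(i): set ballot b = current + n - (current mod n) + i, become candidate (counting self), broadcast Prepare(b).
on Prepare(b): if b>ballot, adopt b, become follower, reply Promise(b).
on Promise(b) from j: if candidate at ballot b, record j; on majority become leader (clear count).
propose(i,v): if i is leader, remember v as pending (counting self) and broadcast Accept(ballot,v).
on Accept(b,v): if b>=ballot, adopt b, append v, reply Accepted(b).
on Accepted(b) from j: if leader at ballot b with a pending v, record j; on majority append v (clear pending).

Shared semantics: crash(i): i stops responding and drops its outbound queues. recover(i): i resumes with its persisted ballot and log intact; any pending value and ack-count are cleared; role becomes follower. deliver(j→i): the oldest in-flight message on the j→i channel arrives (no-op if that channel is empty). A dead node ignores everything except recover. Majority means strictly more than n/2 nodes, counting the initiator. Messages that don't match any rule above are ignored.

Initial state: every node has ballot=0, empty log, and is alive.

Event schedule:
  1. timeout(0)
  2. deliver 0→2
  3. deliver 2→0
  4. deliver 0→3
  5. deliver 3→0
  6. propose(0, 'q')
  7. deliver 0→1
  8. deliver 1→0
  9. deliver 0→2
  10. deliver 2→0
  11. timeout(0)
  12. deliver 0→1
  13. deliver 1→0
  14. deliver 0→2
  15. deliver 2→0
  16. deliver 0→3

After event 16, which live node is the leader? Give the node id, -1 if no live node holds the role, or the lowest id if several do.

1. timeout(0):  <0:cand b4 ->
2. deliver 0→2:  <2:foll b4 ->
3. deliver 2→0:  nop
4. deliver 0→3:  <3:foll b4 ->
5. deliver 3→0:  <0:lead b4 ->
6. propose(0,'q'):  nop
7. deliver 0→1:  <1:foll b4 ->
8. deliver 1→0:  nop
9. deliver 0→2:  <2:foll b4 q>
10. deliver 2→0:  nop
11. timeout(0):  <0:cand b8 ->
12. deliver 0→1:  <1:foll b4 q>
13. deliver 1→0:  nop
14. deliver 0→2:  <2:foll b8 q>
15. deliver 2→0:  nop
16. deliver 0→3:  <3:foll b4 q>

-1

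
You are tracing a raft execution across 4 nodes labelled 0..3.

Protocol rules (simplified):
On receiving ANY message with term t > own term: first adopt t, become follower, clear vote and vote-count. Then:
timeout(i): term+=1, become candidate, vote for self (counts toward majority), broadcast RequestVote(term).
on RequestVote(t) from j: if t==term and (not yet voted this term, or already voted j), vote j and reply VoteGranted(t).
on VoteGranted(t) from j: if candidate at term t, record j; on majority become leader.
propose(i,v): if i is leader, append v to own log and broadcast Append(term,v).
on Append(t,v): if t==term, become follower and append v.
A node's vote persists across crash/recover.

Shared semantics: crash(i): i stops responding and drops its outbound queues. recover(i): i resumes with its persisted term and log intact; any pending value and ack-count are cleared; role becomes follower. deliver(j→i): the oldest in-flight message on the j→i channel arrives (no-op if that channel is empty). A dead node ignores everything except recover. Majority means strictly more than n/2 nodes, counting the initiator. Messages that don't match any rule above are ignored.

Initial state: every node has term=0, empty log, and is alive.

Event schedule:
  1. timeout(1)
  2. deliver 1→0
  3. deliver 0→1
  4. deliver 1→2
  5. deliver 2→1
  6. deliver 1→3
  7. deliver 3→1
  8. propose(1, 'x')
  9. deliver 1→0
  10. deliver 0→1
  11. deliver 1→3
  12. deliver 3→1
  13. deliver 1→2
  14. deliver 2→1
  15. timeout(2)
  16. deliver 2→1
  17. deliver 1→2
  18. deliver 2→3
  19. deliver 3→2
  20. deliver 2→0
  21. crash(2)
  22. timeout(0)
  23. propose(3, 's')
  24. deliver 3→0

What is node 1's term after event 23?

after 1 — timeout(1): n1:cand/t1/[-]
after 2 — deliver 1→0: n0:foll/t1/[-]
after 3 — deliver 0→1: ·
after 4 — deliver 1→2: n2:foll/t1/[-]
after 5 — deliver 2→1: n1:lead/t1/[-]
after 6 — deliver 1→3: n3:foll/t1/[-]
after 7 — deliver 3→1: ·
after 8 — propose(1,'x'): n1:lead/t1/[x]
after 9 — deliver 1→0: n0:foll/t1/[x]
after 10 — deliver 0→1: ·
after 11 — deliver 1→3: n3:foll/t1/[x]
after 12 — deliver 3→1: ·
after 13 — deliver 1→2: n2:foll/t1/[x]
after 14 — deliver 2→1: ·
after 15 — timeout(2): n2:cand/t2/[x]
after 16 — deliver 2→1: n1:foll/t2/[x]
after 17 — deliver 1→2: ·
after 18 — deliver 2→3: n3:foll/t2/[x]
after 19 — deliver 3→2: n2:lead/t2/[x]
after 20 — deliver 2→0: n0:foll/t2/[x]
after 21 — crash(2): n2:✗lead/t2/[x]
after 22 — timeout(0): n0:cand/t3/[x]
after 23 — propose(3,'s'): ·

2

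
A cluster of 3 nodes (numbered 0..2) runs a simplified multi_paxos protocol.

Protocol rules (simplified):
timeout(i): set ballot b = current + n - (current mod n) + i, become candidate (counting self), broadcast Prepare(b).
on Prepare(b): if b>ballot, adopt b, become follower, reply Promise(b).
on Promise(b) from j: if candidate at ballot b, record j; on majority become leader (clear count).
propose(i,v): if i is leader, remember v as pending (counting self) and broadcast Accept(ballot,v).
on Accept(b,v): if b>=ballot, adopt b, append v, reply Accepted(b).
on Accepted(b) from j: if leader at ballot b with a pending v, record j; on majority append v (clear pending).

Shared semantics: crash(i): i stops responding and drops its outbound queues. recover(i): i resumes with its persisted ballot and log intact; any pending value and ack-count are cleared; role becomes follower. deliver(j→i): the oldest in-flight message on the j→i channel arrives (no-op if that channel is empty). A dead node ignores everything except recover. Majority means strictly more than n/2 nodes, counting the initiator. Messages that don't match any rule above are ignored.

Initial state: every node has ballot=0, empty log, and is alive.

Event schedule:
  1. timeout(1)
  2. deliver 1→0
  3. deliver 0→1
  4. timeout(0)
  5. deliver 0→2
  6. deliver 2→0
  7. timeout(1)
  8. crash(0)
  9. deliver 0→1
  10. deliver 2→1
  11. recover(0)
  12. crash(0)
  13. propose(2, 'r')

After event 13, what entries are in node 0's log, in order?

[1] timeout(1) → N1(cand b4 [-])
[2] deliver 1→0 → N0(foll b4 [-])
[3] deliver 0→1 → N1(lead b4 [-])
[4] timeout(0) → N0(cand b6 [-])
[5] deliver 0→2 → N2(foll b6 [-])
[6] deliver 2→0 → N0(lead b6 [-])
[7] timeout(1) → N1(cand b7 [-])
[8] crash(0) → N0(✗lead b6 [-])
[9] deliver 0→1 → ∅
[10] deliver 2→1 → ∅
[11] recover(0) → N0(foll b6 [-])
[12] crash(0) → N0(✗foll b6 [-])
[13] propose(2,'r') → ∅

empty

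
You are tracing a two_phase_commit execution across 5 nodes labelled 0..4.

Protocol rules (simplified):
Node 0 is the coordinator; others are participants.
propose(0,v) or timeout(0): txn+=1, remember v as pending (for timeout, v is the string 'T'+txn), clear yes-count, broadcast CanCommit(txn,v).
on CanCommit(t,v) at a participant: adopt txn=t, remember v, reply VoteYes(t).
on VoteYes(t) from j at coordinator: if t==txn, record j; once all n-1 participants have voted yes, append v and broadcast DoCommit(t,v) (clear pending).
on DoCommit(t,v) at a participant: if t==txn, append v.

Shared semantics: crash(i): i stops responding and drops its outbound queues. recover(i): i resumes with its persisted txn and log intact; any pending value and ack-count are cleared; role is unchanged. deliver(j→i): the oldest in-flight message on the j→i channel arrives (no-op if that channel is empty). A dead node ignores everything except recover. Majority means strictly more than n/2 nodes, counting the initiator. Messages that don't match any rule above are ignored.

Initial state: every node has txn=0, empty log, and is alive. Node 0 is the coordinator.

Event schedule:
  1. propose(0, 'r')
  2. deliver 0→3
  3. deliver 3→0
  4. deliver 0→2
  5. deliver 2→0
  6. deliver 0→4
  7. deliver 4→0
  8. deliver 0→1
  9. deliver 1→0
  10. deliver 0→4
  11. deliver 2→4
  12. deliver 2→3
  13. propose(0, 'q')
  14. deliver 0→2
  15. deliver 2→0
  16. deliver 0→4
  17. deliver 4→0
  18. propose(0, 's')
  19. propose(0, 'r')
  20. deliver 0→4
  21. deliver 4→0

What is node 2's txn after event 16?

1. propose(0,'r'):  <0:coor t1 ->
2. deliver 0→3:  <3:part t1 ->
3. deliver 3→0:  nop
4. deliver 0→2:  <2:part t1 ->
5. deliver 2→0:  nop
6. deliver 0→4:  <4:part t1 ->
7. deliver 4→0:  nop
8. deliver 0→1:  <1:part t1 ->
9. deliver 1→0:  <0:coor t1 r>
10. deliver 0→4:  <4:part t1 r>
11. deliver 2→4:  nop
12. deliver 2→3:  nop
13. propose(0,'q'):  <0:coor t2 r>
14. deliver 0→2:  <2:part t1 r>
15. deliver 2→0:  nop
16. deliver 0→4:  <4:part t2 r>

1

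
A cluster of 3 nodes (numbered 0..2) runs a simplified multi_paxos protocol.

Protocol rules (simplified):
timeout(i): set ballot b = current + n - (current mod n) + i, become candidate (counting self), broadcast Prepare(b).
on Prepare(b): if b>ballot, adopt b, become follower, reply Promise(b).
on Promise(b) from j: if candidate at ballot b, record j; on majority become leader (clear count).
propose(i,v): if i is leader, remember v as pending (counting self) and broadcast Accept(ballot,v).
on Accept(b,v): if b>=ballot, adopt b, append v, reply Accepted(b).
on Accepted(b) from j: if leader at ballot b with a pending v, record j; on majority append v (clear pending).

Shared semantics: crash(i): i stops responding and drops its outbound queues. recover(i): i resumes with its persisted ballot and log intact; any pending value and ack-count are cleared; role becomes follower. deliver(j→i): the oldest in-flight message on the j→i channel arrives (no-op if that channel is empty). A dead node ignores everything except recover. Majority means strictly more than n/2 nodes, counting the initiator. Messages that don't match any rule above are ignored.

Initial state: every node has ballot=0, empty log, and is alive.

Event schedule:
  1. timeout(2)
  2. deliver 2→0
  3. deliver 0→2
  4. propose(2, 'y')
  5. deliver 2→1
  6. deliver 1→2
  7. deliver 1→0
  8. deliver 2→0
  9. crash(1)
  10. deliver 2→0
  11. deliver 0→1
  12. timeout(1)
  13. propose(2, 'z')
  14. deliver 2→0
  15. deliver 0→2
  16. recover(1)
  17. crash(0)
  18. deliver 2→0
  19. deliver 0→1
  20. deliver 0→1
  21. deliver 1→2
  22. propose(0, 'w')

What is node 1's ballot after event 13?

5

after 1 — timeout(2): n2:cand/b5/[-]
after 2 — deliver 2→0: n0:foll/b5/[-]
after 3 — deliver 0→2: n2:lead/b5/[-]
after 4 — propose(2,'y'): ·
after 5 — deliver 2→1: n1:foll/b5/[-]
after 6 — deliver 1→2: ·
after 7 — deliver 1→0: ·
after 8 — deliver 2→0: n0:foll/b5/[y]
after 9 — crash(1): n1:✗foll/b5/[-]
after 10 — deliver 2→0: ·
after 11 — deliver 0→1: ·
after 12 — timeout(1): ·
after 13 — propose(2,'z'): ·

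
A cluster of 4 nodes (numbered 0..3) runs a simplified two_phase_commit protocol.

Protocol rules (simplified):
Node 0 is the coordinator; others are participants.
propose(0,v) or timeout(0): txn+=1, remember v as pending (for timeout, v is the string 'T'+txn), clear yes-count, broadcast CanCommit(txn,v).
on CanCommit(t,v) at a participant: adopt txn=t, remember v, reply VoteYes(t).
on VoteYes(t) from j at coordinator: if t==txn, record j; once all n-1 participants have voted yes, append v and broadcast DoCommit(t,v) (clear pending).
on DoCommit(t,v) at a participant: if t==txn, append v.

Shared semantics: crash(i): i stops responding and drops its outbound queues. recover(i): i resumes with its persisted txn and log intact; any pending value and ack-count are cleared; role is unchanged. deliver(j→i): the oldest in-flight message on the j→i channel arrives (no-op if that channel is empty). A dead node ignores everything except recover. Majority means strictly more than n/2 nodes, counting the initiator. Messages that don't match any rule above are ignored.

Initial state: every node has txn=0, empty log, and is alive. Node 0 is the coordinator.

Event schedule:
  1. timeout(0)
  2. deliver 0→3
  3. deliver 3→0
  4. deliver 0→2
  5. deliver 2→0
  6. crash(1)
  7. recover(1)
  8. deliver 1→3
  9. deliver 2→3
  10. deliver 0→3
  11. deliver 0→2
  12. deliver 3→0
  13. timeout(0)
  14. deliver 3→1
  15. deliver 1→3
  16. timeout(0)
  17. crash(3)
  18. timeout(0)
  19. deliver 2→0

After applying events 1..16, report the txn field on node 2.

1

after 1 — timeout(0): n0:coor/t1/[-]
after 2 — deliver 0→3: n3:part/t1/[-]
after 3 — deliver 3→0: ·
after 4 — deliver 0→2: n2:part/t1/[-]
after 5 — deliver 2→0: ·
after 6 — crash(1): n1:✗part/t0/[-]
after 7 — recover(1): n1:part/t0/[-]
after 8 — deliver 1→3: ·
after 9 — deliver 2→3: ·
after 10 — deliver 0→3: ·
after 11 — deliver 0→2: ·
after 12 — deliver 3→0: ·
after 13 — timeout(0): n0:coor/t2/[-]
after 14 — deliver 3→1: ·
after 15 — deliver 1→3: ·
after 16 — timeout(0): n0:coor/t3/[-]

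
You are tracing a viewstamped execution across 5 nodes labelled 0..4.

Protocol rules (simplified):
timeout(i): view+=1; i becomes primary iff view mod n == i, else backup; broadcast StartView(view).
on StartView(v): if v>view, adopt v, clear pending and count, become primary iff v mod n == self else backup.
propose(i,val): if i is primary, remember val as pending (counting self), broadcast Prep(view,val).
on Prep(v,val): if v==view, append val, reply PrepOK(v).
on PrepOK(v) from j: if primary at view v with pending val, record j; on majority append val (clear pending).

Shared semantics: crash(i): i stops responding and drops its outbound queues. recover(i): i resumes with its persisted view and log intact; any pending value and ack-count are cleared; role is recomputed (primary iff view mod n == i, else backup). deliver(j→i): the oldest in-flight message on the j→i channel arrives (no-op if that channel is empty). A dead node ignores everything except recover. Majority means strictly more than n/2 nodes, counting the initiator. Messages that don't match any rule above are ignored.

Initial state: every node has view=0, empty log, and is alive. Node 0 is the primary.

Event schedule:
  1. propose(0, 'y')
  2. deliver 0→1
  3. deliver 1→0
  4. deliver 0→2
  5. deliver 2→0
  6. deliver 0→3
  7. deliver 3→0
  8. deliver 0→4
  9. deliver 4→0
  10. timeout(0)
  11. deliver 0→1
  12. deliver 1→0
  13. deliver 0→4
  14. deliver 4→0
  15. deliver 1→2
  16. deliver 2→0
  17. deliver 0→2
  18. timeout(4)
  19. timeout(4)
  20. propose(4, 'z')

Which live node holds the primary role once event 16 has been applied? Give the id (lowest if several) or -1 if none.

1

step 1 propose(0,'y'): —
step 2 deliver 0→1: 1={back,v=0,log=y}
step 3 deliver 1→0: —
step 4 deliver 0→2: 2={back,v=0,log=y}
step 5 deliver 2→0: 0={prim,v=0,log=y}
step 6 deliver 0→3: 3={back,v=0,log=y}
step 7 deliver 3→0: —
step 8 deliver 0→4: 4={back,v=0,log=y}
step 9 deliver 4→0: —
step 10 timeout(0): 0={back,v=1,log=y}
step 11 deliver 0→1: 1={prim,v=1,log=y}
step 12 deliver 1→0: —
step 13 deliver 0→4: 4={back,v=1,log=y}
step 14 deliver 4→0: —
step 15 deliver 1→2: —
step 16 deliver 2→0: —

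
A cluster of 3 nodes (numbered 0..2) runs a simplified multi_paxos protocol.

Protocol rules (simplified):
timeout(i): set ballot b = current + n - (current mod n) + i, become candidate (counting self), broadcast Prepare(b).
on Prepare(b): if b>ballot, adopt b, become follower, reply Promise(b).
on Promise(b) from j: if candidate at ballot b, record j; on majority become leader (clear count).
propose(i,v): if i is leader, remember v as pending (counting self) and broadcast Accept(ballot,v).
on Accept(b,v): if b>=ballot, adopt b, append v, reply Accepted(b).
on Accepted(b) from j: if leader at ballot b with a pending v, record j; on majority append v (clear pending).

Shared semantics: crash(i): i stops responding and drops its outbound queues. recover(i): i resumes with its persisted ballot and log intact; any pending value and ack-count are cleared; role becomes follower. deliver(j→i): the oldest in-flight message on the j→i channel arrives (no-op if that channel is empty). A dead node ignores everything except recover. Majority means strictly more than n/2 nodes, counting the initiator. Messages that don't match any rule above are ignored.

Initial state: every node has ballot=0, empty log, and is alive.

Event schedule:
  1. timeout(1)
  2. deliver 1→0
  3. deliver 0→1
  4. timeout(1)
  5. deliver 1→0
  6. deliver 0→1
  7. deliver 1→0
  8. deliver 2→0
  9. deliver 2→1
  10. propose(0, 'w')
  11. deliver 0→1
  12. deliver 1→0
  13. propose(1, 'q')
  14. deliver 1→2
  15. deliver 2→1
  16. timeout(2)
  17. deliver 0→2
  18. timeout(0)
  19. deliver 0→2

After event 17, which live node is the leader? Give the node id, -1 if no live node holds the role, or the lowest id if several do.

1

after 1 — timeout(1): n1:cand/b4/[-]
after 2 — deliver 1→0: n0:foll/b4/[-]
after 3 — deliver 0→1: n1:lead/b4/[-]
after 4 — timeout(1): n1:cand/b7/[-]
after 5 — deliver 1→0: n0:foll/b7/[-]
after 6 — deliver 0→1: n1:lead/b7/[-]
after 7 — deliver 1→0: ·
after 8 — deliver 2→0: ·
after 9 — deliver 2→1: ·
after 10 — propose(0,'w'): ·
after 11 — deliver 0→1: ·
after 12 — deliver 1→0: ·
after 13 — propose(1,'q'): ·
after 14 — deliver 1→2: n2:foll/b4/[-]
after 15 — deliver 2→1: ·
after 16 — timeout(2): n2:cand/b8/[-]
after 17 — deliver 0→2: ·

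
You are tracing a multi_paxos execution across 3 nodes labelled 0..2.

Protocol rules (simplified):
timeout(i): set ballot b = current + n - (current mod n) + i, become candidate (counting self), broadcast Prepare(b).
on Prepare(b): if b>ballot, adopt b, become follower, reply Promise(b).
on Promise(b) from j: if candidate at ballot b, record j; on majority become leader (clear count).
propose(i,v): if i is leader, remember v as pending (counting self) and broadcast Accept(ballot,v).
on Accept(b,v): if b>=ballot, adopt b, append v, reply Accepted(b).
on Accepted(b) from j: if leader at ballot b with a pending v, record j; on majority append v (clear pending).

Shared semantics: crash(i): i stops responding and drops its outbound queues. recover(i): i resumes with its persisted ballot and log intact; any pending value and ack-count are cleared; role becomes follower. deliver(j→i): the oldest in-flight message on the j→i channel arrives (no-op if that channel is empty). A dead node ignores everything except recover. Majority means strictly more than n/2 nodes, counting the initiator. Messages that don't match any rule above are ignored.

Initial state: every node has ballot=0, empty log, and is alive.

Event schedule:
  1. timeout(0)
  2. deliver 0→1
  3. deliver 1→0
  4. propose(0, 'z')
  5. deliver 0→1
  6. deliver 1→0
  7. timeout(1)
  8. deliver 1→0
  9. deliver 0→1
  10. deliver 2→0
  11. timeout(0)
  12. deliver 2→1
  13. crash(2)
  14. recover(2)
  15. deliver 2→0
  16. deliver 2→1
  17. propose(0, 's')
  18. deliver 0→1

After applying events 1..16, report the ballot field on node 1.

7

e1 timeout(0): 0[cand,b=3,-]
e2 deliver 0→1: 1[foll,b=3,-]
e3 deliver 1→0: 0[lead,b=3,-]
e4 propose(0,'z'): ·
e5 deliver 0→1: 1[foll,b=3,z]
e6 deliver 1→0: 0[lead,b=3,z]
e7 timeout(1): 1[cand,b=7,z]
e8 deliver 1→0: 0[foll,b=7,z]
e9 deliver 0→1: 1[lead,b=7,z]
e10 deliver 2→0: ·
e11 timeout(0): 0[cand,b=9,z]
e12 deliver 2→1: ·
e13 crash(2): 2[✗foll,b=0,-]
e14 recover(2): 2[foll,b=0,-]
e15 deliver 2→0: ·
e16 deliver 2→1: ·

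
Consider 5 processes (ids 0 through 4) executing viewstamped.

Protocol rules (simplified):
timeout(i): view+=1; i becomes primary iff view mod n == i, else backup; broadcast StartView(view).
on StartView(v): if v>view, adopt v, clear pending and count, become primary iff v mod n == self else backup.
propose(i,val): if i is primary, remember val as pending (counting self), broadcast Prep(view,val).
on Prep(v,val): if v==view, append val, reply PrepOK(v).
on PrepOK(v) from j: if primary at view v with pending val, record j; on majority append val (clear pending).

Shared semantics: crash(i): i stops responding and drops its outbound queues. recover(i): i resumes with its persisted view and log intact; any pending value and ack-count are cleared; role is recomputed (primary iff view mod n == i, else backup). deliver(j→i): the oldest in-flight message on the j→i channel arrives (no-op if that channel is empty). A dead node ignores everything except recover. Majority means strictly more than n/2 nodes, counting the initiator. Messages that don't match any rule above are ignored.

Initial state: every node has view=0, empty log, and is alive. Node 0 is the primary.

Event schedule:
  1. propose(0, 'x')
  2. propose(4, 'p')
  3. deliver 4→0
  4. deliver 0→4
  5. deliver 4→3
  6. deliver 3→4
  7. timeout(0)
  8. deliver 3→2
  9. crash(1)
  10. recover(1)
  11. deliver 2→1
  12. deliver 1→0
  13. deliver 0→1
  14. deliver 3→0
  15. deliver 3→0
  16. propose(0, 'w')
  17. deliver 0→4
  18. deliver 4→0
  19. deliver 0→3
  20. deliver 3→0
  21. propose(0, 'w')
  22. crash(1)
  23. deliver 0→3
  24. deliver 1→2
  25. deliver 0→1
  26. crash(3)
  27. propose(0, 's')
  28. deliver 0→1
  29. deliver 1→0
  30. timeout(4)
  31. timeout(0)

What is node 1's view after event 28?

1. propose(0,'x'):  nop
2. propose(4,'p'):  nop
3. deliver 4→0:  nop
4. deliver 0→4:  <4:back v0 x>
5. deliver 4→3:  nop
6. deliver 3→4:  nop
7. timeout(0):  <0:back v1 ->
8. deliver 3→2:  nop
9. crash(1):  <1:✗back v0 ->
10. recover(1):  <1:back v0 ->
11. deliver 2→1:  nop
12. deliver 1→0:  nop
13. deliver 0→1:  <1:back v0 x>
14. deliver 3→0:  nop
15. deliver 3→0:  nop
16. propose(0,'w'):  nop
17. deliver 0→4:  <4:back v1 x>
18. deliver 4→0:  nop
19. deliver 0→3:  <3:back v0 x>
20. deliver 3→0:  nop
21. propose(0,'w'):  nop
22. crash(1):  <1:✗back v0 x>
23. deliver 0→3:  <3:back v1 x>
24. deliver 1→2:  nop
25. deliver 0→1:  nop
26. crash(3):  <3:✗back v1 x>
27. propose(0,'s'):  nop
28. deliver 0→1:  nop

0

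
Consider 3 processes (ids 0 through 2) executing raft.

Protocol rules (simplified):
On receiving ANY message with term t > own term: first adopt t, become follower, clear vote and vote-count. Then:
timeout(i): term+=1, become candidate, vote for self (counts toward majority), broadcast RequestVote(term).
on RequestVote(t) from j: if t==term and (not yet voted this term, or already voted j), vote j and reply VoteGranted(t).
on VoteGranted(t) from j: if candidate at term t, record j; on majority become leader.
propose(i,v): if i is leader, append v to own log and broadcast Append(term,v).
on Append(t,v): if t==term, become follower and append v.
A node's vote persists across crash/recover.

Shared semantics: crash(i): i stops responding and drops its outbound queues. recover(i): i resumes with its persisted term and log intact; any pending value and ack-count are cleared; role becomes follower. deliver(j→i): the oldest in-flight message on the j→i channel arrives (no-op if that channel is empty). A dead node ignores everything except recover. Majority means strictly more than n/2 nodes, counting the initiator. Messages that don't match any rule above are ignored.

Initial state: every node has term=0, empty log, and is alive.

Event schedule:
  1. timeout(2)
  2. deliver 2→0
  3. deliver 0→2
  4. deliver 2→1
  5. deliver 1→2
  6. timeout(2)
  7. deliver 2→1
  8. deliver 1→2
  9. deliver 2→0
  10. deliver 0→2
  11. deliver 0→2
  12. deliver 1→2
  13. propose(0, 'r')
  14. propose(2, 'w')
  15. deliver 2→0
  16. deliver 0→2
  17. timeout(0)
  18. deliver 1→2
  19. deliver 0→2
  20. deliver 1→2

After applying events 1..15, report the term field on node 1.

2

e1 timeout(2): 2[cand,t=1,-]
e2 deliver 2→0: 0[foll,t=1,-]
e3 deliver 0→2: 2[lead,t=1,-]
e4 deliver 2→1: 1[foll,t=1,-]
e5 deliver 1→2: ·
e6 timeout(2): 2[cand,t=2,-]
e7 deliver 2→1: 1[foll,t=2,-]
e8 deliver 1→2: 2[lead,t=2,-]
e9 deliver 2→0: 0[foll,t=2,-]
e10 deliver 0→2: ·
e11 deliver 0→2: ·
e12 deliver 1→2: ·
e13 propose(0,'r'): ·
e14 propose(2,'w'): 2[lead,t=2,w]
e15 deliver 2→0: 0[foll,t=2,w]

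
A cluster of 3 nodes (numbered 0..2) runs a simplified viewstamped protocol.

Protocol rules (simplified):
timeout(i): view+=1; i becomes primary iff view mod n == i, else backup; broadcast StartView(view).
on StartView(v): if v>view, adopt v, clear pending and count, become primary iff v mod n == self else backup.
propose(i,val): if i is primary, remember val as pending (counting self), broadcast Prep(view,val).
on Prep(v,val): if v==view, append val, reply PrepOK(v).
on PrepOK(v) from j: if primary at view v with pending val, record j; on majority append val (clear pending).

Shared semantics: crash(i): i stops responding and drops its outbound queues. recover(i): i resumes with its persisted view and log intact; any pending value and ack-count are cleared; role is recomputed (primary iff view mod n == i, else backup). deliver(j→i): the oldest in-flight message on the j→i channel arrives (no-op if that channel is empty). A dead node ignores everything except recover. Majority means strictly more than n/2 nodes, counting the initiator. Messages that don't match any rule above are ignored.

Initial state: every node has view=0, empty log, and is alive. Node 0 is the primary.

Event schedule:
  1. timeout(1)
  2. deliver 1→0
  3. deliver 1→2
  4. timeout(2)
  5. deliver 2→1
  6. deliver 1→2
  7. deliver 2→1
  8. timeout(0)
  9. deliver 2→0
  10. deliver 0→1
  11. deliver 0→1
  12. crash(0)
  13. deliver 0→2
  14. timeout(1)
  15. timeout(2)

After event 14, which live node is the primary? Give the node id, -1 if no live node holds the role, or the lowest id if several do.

2

1. timeout(1):  <1:prim v1 ->
2. deliver 1→0:  <0:back v1 ->
3. deliver 1→2:  <2:back v1 ->
4. timeout(2):  <2:prim v2 ->
5. deliver 2→1:  <1:back v2 ->
6. deliver 1→2:  nop
7. deliver 2→1:  nop
8. timeout(0):  <0:back v2 ->
9. deliver 2→0:  nop
10. deliver 0→1:  nop
11. deliver 0→1:  nop
12. crash(0):  <0:✗back v2 ->
13. deliver 0→2:  nop
14. timeout(1):  <1:back v3 ->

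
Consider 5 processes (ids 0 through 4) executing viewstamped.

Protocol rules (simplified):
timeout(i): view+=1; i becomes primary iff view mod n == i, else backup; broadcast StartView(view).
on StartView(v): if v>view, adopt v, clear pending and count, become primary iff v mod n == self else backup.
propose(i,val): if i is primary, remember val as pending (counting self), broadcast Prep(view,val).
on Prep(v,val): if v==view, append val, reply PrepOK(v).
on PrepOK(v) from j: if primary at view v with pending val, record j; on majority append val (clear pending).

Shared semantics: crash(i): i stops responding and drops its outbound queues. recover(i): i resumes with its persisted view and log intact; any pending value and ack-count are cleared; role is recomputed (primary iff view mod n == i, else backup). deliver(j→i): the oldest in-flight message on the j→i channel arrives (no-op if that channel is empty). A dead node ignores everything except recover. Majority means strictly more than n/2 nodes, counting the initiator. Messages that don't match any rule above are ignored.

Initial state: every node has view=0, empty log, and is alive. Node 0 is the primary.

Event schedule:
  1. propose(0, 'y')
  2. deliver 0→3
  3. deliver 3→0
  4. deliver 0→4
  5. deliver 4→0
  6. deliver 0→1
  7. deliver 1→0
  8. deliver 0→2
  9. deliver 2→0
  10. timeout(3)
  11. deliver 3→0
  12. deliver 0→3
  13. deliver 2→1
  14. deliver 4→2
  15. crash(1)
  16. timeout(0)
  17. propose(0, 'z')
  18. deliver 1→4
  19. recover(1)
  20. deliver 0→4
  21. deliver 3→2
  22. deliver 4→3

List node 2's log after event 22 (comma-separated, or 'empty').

y

step 1 propose(0,'y'): —
step 2 deliver 0→3: 3={back,v=0,log=y}
step 3 deliver 3→0: —
step 4 deliver 0→4: 4={back,v=0,log=y}
step 5 deliver 4→0: 0={prim,v=0,log=y}
step 6 deliver 0→1: 1={back,v=0,log=y}
step 7 deliver 1→0: —
step 8 deliver 0→2: 2={back,v=0,log=y}
step 9 deliver 2→0: —
step 10 timeout(3): 3={back,v=1,log=y}
step 11 deliver 3→0: 0={back,v=1,log=y}
step 12 deliver 0→3: —
step 13 deliver 2→1: —
step 14 deliver 4→2: —
step 15 crash(1): 1={✗back,v=0,log=y}
step 16 timeout(0): 0={back,v=2,log=y}
step 17 propose(0,'z'): —
step 18 deliver 1→4: —
step 19 recover(1): 1={back,v=0,log=y}
step 20 deliver 0→4: 4={back,v=2,log=y}
step 21 deliver 3→2: 2={back,v=1,log=y}
step 22 deliver 4→3: —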